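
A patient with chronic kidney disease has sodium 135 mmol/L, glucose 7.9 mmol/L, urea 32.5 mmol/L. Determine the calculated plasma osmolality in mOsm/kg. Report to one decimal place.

Calculated osmolality = 2·Na + glucose + urea
= 2·135 + 7.9 + 32.5
= 270 + 7.90 + 32.50
= 310.4 mOsm/kg

310.4 mOsm/kg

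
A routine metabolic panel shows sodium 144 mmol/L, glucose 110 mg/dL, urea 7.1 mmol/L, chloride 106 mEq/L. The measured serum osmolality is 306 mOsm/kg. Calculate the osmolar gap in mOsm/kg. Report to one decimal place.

4.8 mOsm/kg

Calculated osmolality = 2·Na + glucose/18 + urea
= 2·144 + 110/18 + 7.1
= 288 + 6.11 + 7.10
= 301.21 mOsm/kg ≈ 301.2 mOsm/kg
Osmolar gap = measured − calculated = 306 − 301.2 = 4.8 mOsm/kg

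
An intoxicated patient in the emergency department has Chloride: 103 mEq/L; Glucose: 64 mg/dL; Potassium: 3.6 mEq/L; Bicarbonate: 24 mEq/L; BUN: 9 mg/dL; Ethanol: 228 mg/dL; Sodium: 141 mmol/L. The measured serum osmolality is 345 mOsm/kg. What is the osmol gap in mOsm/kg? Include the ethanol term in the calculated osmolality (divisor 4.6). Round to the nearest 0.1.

6.7 mOsm/kg

Calculated osmolality = 2·Na + glucose/18 + BUN/2.8 + ethanol/4.6
= 2·141 + 64/18 + 9/2.8 + 228/4.6
= 282 + 3.56 + 3.21 + 49.57
= 338.34 mOsm/kg ≈ 338.3 mOsm/kg
Osmolar gap = measured − calculated = 345 − 338.3 = 6.7 mOsm/kg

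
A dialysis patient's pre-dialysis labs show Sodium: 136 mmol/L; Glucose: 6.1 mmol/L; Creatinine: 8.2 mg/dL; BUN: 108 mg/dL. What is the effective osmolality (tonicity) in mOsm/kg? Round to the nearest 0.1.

Effective osmolality excludes urea (freely permeant across cell membranes):
2·Na + glucose
= 2·136 + 6.1
= 272 + 6.1
= 278.1 mOsm/kg

278.1 mOsm/kg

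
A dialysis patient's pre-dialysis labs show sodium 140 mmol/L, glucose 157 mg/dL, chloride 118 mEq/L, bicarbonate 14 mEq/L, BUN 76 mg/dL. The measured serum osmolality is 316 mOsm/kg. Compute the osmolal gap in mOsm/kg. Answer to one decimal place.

Calculated osmolality = 2·Na + glucose/18 + BUN/2.8
= 2·140 + 157/18 + 76/2.8
= 280 + 8.72 + 27.14
= 315.86 mOsm/kg ≈ 315.9 mOsm/kg
Osmolar gap = measured − calculated = 316 − 315.9 = 0.1 mOsm/kg

0.1 mOsm/kg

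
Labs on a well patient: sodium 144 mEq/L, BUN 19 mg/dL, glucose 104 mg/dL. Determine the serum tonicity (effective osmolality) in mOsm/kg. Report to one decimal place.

293.8 mOsm/kg

Effective osmolality excludes urea (freely permeant across cell membranes):
2·Na + glucose/18
= 2·144 + 104/18
= 288 + 5.78
= 293.78 mOsm/kg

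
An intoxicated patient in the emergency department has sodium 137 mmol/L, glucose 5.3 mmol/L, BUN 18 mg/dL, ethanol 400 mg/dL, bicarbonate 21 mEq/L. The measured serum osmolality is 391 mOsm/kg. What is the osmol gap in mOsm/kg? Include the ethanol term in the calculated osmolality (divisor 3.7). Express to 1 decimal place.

Calculated osmolality = 2·Na + glucose + BUN/2.8 + ethanol/3.7
= 2·137 + 5.3 + 18/2.8 + 400/3.7
= 274 + 5.30 + 6.43 + 108.11
= 393.84 mOsm/kg ≈ 393.8 mOsm/kg
Osmolar gap = measured − calculated = 391 − 393.8 = -2.8 mOsm/kg

-2.8 mOsm/kg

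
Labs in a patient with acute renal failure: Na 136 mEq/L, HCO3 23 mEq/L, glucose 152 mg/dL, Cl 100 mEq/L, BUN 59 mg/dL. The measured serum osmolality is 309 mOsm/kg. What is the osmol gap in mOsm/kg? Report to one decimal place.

Calculated osmolality = 2·Na + glucose/18 + BUN/2.8
= 2·136 + 152/18 + 59/2.8
= 272 + 8.44 + 21.07
= 301.51 mOsm/kg ≈ 301.5 mOsm/kg
Osmolar gap = measured − calculated = 309 − 301.5 = 7.5 mOsm/kg

7.5 mOsm/kg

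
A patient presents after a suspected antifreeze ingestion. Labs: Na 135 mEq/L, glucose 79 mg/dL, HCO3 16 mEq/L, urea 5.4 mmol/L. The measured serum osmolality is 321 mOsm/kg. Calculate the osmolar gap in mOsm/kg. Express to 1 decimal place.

41.2 mOsm/kg

Calculated osmolality = 2·Na + glucose/18 + urea
= 2·135 + 79/18 + 5.4
= 270 + 4.39 + 5.40
= 279.79 mOsm/kg ≈ 279.8 mOsm/kg
Osmolar gap = measured − calculated = 321 − 279.8 = 41.2 mOsm/kg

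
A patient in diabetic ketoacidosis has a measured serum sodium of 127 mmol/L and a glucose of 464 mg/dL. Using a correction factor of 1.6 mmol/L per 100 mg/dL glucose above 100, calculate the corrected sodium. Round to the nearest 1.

Corrected Na = measured Na + 1.6 · (glucose − 100)/100
= 127 + 1.6 · (464 − 100)/100
= 127 + 5.8
= 132.8 mmol/L

133 mmol/L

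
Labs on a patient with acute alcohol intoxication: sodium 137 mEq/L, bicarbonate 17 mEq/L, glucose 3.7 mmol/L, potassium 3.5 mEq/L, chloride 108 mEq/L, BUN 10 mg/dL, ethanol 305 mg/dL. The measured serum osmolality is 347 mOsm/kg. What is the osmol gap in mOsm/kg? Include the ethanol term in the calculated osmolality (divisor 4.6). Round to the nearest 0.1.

Calculated osmolality = 2·Na + glucose + BUN/2.8 + ethanol/4.6
= 2·137 + 3.7 + 10/2.8 + 305/4.6
= 274 + 3.70 + 3.57 + 66.30
= 347.57 mOsm/kg ≈ 347.6 mOsm/kg
Osmolar gap = measured − calculated = 347 − 347.6 = -0.6 mOsm/kg

-0.6 mOsm/kg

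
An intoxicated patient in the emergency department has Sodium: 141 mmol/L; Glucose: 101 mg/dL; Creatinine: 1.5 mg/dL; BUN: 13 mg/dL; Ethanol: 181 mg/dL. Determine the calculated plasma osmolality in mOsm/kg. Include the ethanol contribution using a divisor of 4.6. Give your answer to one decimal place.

Calculated osmolality = 2·Na + glucose/18 + BUN/2.8 + ethanol/4.6
= 2·141 + 101/18 + 13/2.8 + 181/4.6
= 282 + 5.61 + 4.64 + 39.35
= 331.6 mOsm/kg

331.6 mOsm/kg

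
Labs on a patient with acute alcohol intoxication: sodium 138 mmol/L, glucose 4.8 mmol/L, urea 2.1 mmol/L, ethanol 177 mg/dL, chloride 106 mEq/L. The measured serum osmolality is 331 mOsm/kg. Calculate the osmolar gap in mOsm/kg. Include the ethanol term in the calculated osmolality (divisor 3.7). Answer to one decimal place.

Calculated osmolality = 2·Na + glucose + urea + ethanol/3.7
= 2·138 + 4.8 + 2.1 + 177/3.7
= 276 + 4.80 + 2.10 + 47.84
= 330.74 mOsm/kg ≈ 330.7 mOsm/kg
Osmolar gap = measured − calculated = 331 − 330.7 = 0.3 mOsm/kg

0.3 mOsm/kg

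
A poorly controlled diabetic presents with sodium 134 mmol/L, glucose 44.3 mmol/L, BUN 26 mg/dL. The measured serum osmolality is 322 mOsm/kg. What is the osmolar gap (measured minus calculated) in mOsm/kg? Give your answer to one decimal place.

Calculated osmolality = 2·Na + glucose + BUN/2.8
= 2·134 + 44.3 + 26/2.8
= 268 + 44.30 + 9.29
= 321.59 mOsm/kg ≈ 321.6 mOsm/kg
Osmolar gap = measured − calculated = 322 − 321.6 = 0.4 mOsm/kg

0.4 mOsm/kg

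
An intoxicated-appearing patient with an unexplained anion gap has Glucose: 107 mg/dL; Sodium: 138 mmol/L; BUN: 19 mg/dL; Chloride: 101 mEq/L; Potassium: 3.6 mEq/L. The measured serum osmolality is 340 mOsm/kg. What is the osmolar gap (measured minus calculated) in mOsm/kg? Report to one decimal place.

51.3 mOsm/kg

Calculated osmolality = 2·Na + glucose/18 + BUN/2.8
= 2·138 + 107/18 + 19/2.8
= 276 + 5.94 + 6.79
= 288.73 mOsm/kg ≈ 288.7 mOsm/kg
Osmolar gap = measured − calculated = 340 − 288.7 = 51.3 mOsm/kg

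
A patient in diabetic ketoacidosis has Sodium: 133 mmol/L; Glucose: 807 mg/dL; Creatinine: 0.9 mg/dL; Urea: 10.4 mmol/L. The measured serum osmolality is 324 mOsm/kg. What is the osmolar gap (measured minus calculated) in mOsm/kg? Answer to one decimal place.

Calculated osmolality = 2·Na + glucose/18 + urea
= 2·133 + 807/18 + 10.4
= 266 + 44.83 + 10.40
= 321.23 mOsm/kg ≈ 321.2 mOsm/kg
Osmolar gap = measured − calculated = 324 − 321.2 = 2.8 mOsm/kg

2.8 mOsm/kg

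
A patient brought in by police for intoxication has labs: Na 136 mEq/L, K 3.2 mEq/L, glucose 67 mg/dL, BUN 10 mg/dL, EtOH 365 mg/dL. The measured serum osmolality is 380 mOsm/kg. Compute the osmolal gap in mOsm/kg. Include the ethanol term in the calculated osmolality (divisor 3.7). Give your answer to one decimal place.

Calculated osmolality = 2·Na + glucose/18 + BUN/2.8 + ethanol/3.7
= 2·136 + 67/18 + 10/2.8 + 365/3.7
= 272 + 3.72 + 3.57 + 98.65
= 377.94 mOsm/kg ≈ 377.9 mOsm/kg
Osmolar gap = measured − calculated = 380 − 377.9 = 2.1 mOsm/kg

2.1 mOsm/kg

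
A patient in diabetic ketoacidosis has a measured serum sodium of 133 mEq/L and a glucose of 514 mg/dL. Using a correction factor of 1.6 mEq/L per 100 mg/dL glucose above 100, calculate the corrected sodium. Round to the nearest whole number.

Corrected Na = measured Na + 1.6 · (glucose − 100)/100
= 133 + 1.6 · (514 − 100)/100
= 133 + 6.6
= 139.6 mEq/L

140 mEq/L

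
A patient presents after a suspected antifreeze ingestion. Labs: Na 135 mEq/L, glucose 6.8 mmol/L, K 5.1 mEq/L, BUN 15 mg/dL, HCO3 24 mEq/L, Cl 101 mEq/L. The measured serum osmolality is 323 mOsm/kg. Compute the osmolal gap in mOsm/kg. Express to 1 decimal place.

40.8 mOsm/kg

Calculated osmolality = 2·Na + glucose + BUN/2.8
= 2·135 + 6.8 + 15/2.8
= 270 + 6.80 + 5.36
= 282.16 mOsm/kg ≈ 282.2 mOsm/kg
Osmolar gap = measured − calculated = 323 − 282.2 = 40.8 mOsm/kg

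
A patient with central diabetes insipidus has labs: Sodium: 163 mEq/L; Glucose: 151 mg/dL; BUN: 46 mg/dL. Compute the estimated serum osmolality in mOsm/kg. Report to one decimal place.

350.8 mOsm/kg

Calculated osmolality = 2·Na + glucose/18 + BUN/2.8
= 2·163 + 151/18 + 46/2.8
= 326 + 8.39 + 16.43
= 350.82 mOsm/kg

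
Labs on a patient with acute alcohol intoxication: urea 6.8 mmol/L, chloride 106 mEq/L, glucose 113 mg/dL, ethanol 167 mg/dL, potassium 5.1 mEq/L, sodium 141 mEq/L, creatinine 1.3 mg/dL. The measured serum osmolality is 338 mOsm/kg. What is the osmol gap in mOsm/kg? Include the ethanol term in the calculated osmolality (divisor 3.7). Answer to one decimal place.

-2.2 mOsm/kg

Calculated osmolality = 2·Na + glucose/18 + urea + ethanol/3.7
= 2·141 + 113/18 + 6.8 + 167/3.7
= 282 + 6.28 + 6.80 + 45.14
= 340.22 mOsm/kg ≈ 340.2 mOsm/kg
Osmolar gap = measured − calculated = 338 − 340.2 = -2.2 mOsm/kg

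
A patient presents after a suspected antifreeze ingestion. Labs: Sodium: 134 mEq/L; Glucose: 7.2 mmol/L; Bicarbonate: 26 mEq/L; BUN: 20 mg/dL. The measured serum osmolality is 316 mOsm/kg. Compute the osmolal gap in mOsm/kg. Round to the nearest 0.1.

33.7 mOsm/kg

Calculated osmolality = 2·Na + glucose + BUN/2.8
= 2·134 + 7.2 + 20/2.8
= 268 + 7.20 + 7.14
= 282.34 mOsm/kg ≈ 282.3 mOsm/kg
Osmolar gap = measured − calculated = 316 − 282.3 = 33.7 mOsm/kg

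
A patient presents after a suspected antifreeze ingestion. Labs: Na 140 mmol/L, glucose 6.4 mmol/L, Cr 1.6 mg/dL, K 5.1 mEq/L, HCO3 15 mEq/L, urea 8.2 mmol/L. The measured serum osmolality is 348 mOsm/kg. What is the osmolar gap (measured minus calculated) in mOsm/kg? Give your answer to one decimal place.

Calculated osmolality = 2·Na + glucose + urea
= 2·140 + 6.4 + 8.2
= 280 + 6.40 + 8.20
= 294.6 mOsm/kg ≈ 294.6 mOsm/kg
Osmolar gap = measured − calculated = 348 − 294.6 = 53.4 mOsm/kg

53.4 mOsm/kg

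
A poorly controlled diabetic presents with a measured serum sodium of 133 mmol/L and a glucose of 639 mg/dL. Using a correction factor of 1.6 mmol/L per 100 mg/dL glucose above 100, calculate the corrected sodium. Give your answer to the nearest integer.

142 mmol/L

Corrected Na = measured Na + 1.6 · (glucose − 100)/100
= 133 + 1.6 · (639 − 100)/100
= 133 + 8.6
= 141.6 mmol/L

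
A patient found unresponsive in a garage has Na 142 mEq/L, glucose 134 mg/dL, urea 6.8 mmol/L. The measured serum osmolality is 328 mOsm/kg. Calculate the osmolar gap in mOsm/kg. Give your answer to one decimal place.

29.8 mOsm/kg

Calculated osmolality = 2·Na + glucose/18 + urea
= 2·142 + 134/18 + 6.8
= 284 + 7.44 + 6.80
= 298.24 mOsm/kg ≈ 298.2 mOsm/kg
Osmolar gap = measured − calculated = 328 − 298.2 = 29.8 mOsm/kg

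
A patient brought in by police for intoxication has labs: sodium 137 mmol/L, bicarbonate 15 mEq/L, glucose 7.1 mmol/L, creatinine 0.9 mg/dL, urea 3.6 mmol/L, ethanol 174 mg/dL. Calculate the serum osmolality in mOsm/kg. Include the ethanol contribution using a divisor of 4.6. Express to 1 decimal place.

322.5 mOsm/kg

Calculated osmolality = 2·Na + glucose + urea + ethanol/4.6
= 2·137 + 7.1 + 3.6 + 174/4.6
= 274 + 7.10 + 3.60 + 37.83
= 322.53 mOsm/kg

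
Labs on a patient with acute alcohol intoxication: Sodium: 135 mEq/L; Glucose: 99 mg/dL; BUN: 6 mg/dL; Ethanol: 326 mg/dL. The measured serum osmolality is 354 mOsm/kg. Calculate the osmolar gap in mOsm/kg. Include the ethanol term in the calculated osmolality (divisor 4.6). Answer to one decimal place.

5.5 mOsm/kg

Calculated osmolality = 2·Na + glucose/18 + BUN/2.8 + ethanol/4.6
= 2·135 + 99/18 + 6/2.8 + 326/4.6
= 270 + 5.50 + 2.14 + 70.87
= 348.51 mOsm/kg ≈ 348.5 mOsm/kg
Osmolar gap = measured − calculated = 354 − 348.5 = 5.5 mOsm/kg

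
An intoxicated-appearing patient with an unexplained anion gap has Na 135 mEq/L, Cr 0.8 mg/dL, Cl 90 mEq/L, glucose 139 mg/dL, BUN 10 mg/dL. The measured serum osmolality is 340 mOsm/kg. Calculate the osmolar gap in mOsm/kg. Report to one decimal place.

58.7 mOsm/kg

Calculated osmolality = 2·Na + glucose/18 + BUN/2.8
= 2·135 + 139/18 + 10/2.8
= 270 + 7.72 + 3.57
= 281.29 mOsm/kg ≈ 281.3 mOsm/kg
Osmolar gap = measured − calculated = 340 − 281.3 = 58.7 mOsm/kg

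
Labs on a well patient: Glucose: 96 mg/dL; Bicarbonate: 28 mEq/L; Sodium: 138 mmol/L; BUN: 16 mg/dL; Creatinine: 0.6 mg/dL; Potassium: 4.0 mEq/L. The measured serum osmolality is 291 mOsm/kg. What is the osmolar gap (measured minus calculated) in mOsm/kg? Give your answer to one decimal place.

4.0 mOsm/kg

Calculated osmolality = 2·Na + glucose/18 + BUN/2.8
= 2·138 + 96/18 + 16/2.8
= 276 + 5.33 + 5.71
= 287.04 mOsm/kg ≈ 287.0 mOsm/kg
Osmolar gap = measured − calculated = 291 − 287.0 = 4.0 mOsm/kg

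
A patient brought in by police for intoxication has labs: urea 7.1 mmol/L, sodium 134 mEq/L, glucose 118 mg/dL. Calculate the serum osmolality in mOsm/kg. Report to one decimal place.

Calculated osmolality = 2·Na + glucose/18 + urea
= 2·134 + 118/18 + 7.1
= 268 + 6.56 + 7.10
= 281.66 mOsm/kg

281.7 mOsm/kg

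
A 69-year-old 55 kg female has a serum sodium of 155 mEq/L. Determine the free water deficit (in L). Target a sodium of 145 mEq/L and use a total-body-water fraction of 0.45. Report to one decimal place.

TBW = 0.45 · 55 = 24.75 L
Free water deficit = TBW · (Na/145 − 1)
= 24.75 · (155/145 − 1)
= 24.75 · 0.069
= 1.71 L

1.7 L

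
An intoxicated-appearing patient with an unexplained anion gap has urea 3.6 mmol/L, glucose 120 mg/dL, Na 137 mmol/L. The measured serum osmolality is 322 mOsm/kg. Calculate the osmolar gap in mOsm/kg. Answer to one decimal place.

Calculated osmolality = 2·Na + glucose/18 + urea
= 2·137 + 120/18 + 3.6
= 274 + 6.67 + 3.60
= 284.27 mOsm/kg ≈ 284.3 mOsm/kg
Osmolar gap = measured − calculated = 322 − 284.3 = 37.7 mOsm/kg

37.7 mOsm/kg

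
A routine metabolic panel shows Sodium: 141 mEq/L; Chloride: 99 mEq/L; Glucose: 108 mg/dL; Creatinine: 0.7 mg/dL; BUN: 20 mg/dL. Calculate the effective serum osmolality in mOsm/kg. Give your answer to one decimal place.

288.0 mOsm/kg

Effective osmolality excludes urea (freely permeant across cell membranes):
2·Na + glucose/18
= 2·141 + 108/18
= 282 + 6
= 288 mOsm/kg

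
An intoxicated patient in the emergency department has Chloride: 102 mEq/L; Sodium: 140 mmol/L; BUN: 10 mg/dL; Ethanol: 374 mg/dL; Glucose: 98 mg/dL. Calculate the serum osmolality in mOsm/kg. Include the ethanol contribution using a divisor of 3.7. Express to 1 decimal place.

390.1 mOsm/kg

Calculated osmolality = 2·Na + glucose/18 + BUN/2.8 + ethanol/3.7
= 2·140 + 98/18 + 10/2.8 + 374/3.7
= 280 + 5.44 + 3.57 + 101.08
= 390.09 mOsm/kg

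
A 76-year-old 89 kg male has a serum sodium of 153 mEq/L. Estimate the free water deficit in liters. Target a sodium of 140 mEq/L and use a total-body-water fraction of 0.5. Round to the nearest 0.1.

4.1 L

TBW = 0.5 · 89 = 44.5 L
Free water deficit = TBW · (Na/140 − 1)
= 44.5 · (153/140 − 1)
= 44.5 · 0.0929
= 4.13 L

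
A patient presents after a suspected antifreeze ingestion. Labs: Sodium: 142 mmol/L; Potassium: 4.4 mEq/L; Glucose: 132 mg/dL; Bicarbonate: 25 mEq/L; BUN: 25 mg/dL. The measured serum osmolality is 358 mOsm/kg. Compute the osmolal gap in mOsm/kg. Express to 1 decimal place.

Calculated osmolality = 2·Na + glucose/18 + BUN/2.8
= 2·142 + 132/18 + 25/2.8
= 284 + 7.33 + 8.93
= 300.26 mOsm/kg ≈ 300.3 mOsm/kg
Osmolar gap = measured − calculated = 358 − 300.3 = 57.7 mOsm/kg

57.7 mOsm/kg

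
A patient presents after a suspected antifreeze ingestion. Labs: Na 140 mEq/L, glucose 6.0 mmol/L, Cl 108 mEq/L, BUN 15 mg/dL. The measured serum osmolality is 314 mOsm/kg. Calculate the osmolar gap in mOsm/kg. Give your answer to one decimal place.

Calculated osmolality = 2·Na + glucose + BUN/2.8
= 2·140 + 6 + 15/2.8
= 280 + 6 + 5.36
= 291.36 mOsm/kg ≈ 291.4 mOsm/kg
Osmolar gap = measured − calculated = 314 − 291.4 = 22.6 mOsm/kg

22.6 mOsm/kg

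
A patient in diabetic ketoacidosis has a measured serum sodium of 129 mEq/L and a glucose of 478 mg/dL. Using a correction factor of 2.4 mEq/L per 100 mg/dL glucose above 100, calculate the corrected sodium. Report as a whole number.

Corrected Na = measured Na + 2.4 · (glucose − 100)/100
= 129 + 2.4 · (478 − 100)/100
= 129 + 9.1
= 138.1 mEq/L

138 mEq/L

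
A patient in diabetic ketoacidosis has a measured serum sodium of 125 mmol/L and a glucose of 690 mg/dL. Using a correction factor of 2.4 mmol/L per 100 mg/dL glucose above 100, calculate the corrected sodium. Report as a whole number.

Corrected Na = measured Na + 2.4 · (glucose − 100)/100
= 125 + 2.4 · (690 − 100)/100
= 125 + 14.2
= 139.2 mmol/L

139 mmol/L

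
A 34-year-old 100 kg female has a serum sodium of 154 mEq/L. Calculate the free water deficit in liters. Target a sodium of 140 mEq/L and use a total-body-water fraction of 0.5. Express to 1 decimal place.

TBW = 0.5 · 100 = 50 L
Free water deficit = TBW · (Na/140 − 1)
= 50 · (154/140 − 1)
= 50 · 0.1
= 5 L

5.0 L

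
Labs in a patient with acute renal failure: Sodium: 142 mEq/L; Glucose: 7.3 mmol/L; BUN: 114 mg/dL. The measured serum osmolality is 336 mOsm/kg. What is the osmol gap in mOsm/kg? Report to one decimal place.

Calculated osmolality = 2·Na + glucose + BUN/2.8
= 2·142 + 7.3 + 114/2.8
= 284 + 7.30 + 40.71
= 332.01 mOsm/kg ≈ 332.0 mOsm/kg
Osmolar gap = measured − calculated = 336 − 332.0 = 4.0 mOsm/kg

4.0 mOsm/kg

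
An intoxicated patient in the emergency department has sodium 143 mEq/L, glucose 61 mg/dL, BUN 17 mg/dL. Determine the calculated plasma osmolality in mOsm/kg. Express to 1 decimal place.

295.5 mOsm/kg

Calculated osmolality = 2·Na + glucose/18 + BUN/2.8
= 2·143 + 61/18 + 17/2.8
= 286 + 3.39 + 6.07
= 295.46 mOsm/kg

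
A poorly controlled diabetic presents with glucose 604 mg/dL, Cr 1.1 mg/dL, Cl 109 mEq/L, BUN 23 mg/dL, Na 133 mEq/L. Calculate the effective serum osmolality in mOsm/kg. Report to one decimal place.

299.6 mOsm/kg

Effective osmolality excludes urea (freely permeant across cell membranes):
2·Na + glucose/18
= 2·133 + 604/18
= 266 + 33.56
= 299.56 mOsm/kg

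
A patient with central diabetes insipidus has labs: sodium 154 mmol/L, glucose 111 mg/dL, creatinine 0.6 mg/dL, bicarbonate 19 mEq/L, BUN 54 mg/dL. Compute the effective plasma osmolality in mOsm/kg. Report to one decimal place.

314.2 mOsm/kg

Effective osmolality excludes urea (freely permeant across cell membranes):
2·Na + glucose/18
= 2·154 + 111/18
= 308 + 6.17
= 314.17 mOsm/kg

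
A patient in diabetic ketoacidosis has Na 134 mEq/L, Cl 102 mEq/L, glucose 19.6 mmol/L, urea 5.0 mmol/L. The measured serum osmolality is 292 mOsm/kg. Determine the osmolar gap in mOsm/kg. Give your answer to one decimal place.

-0.6 mOsm/kg

Calculated osmolality = 2·Na + glucose + urea
= 2·134 + 19.6 + 5
= 268 + 19.60 + 5
= 292.6 mOsm/kg ≈ 292.6 mOsm/kg
Osmolar gap = measured − calculated = 292 − 292.6 = -0.6 mOsm/kg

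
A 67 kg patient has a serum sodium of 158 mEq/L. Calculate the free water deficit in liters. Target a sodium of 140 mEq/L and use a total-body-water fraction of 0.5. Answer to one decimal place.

TBW = 0.5 · 67 = 33.5 L
Free water deficit = TBW · (Na/140 − 1)
= 33.5 · (158/140 − 1)
= 33.5 · 0.1286
= 4.31 L

4.3 L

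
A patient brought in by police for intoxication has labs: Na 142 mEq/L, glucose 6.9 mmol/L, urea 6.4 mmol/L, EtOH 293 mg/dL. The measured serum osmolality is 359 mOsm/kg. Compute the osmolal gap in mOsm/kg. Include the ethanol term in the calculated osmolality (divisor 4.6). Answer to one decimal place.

-2.0 mOsm/kg

Calculated osmolality = 2·Na + glucose + urea + ethanol/4.6
= 2·142 + 6.9 + 6.4 + 293/4.6
= 284 + 6.90 + 6.40 + 63.70
= 361 mOsm/kg ≈ 361.0 mOsm/kg
Osmolar gap = measured − calculated = 359 − 361.0 = -2.0 mOsm/kg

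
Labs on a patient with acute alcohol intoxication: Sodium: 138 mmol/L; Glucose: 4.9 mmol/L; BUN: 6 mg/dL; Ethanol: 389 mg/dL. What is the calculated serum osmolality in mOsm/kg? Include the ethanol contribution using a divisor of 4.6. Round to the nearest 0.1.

367.6 mOsm/kg

Calculated osmolality = 2·Na + glucose + BUN/2.8 + ethanol/4.6
= 2·138 + 4.9 + 6/2.8 + 389/4.6
= 276 + 4.90 + 2.14 + 84.57
= 367.61 mOsm/kg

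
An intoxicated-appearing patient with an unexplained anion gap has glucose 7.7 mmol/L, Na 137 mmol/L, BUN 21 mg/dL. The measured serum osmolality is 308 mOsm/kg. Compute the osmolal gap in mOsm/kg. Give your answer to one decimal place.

Calculated osmolality = 2·Na + glucose + BUN/2.8
= 2·137 + 7.7 + 21/2.8
= 274 + 7.70 + 7.50
= 289.2 mOsm/kg ≈ 289.2 mOsm/kg
Osmolar gap = measured − calculated = 308 − 289.2 = 18.8 mOsm/kg

18.8 mOsm/kg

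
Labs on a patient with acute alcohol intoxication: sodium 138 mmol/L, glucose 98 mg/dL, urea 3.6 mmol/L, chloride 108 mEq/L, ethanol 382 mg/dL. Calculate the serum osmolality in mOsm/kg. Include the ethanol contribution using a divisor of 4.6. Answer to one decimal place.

368.1 mOsm/kg

Calculated osmolality = 2·Na + glucose/18 + urea + ethanol/4.6
= 2·138 + 98/18 + 3.6 + 382/4.6
= 276 + 5.44 + 3.60 + 83.04
= 368.08 mOsm/kg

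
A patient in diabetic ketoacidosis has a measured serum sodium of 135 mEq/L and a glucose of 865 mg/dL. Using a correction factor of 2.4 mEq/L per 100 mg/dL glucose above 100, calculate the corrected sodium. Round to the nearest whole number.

153 mEq/L

Corrected Na = measured Na + 2.4 · (glucose − 100)/100
= 135 + 2.4 · (865 − 100)/100
= 135 + 18.4
= 153.4 mEq/L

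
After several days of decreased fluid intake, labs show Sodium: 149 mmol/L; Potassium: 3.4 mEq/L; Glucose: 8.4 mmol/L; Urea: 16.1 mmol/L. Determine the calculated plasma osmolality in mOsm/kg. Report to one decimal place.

Calculated osmolality = 2·Na + glucose + urea
= 2·149 + 8.4 + 16.1
= 298 + 8.40 + 16.10
= 322.5 mOsm/kg

322.5 mOsm/kg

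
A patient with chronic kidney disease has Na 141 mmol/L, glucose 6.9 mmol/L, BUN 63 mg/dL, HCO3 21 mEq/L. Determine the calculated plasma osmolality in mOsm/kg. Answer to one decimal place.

311.4 mOsm/kg

Calculated osmolality = 2·Na + glucose + BUN/2.8
= 2·141 + 6.9 + 63/2.8
= 282 + 6.90 + 22.50
= 311.4 mOsm/kg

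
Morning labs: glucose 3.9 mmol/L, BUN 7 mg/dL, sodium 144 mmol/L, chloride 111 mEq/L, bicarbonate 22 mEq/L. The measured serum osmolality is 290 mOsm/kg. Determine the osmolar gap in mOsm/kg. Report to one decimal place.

Calculated osmolality = 2·Na + glucose + BUN/2.8
= 2·144 + 3.9 + 7/2.8
= 288 + 3.90 + 2.50
= 294.4 mOsm/kg ≈ 294.4 mOsm/kg
Osmolar gap = measured − calculated = 290 − 294.4 = -4.4 mOsm/kg

-4.4 mOsm/kg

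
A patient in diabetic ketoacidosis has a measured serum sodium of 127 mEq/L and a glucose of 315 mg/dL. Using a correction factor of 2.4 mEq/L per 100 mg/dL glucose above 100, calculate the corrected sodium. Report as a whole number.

Corrected Na = measured Na + 2.4 · (glucose − 100)/100
= 127 + 2.4 · (315 − 100)/100
= 127 + 5.2
= 132.2 mEq/L

132 mEq/L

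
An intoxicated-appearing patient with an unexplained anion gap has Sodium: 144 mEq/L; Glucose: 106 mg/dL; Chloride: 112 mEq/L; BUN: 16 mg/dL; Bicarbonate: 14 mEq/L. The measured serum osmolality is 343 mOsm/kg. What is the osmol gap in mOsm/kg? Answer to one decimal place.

43.4 mOsm/kg

Calculated osmolality = 2·Na + glucose/18 + BUN/2.8
= 2·144 + 106/18 + 16/2.8
= 288 + 5.89 + 5.71
= 299.6 mOsm/kg ≈ 299.6 mOsm/kg
Osmolar gap = measured − calculated = 343 − 299.6 = 43.4 mOsm/kg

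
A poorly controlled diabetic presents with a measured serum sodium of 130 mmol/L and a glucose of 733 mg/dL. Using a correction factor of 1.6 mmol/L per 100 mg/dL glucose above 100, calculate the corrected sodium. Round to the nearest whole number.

Corrected Na = measured Na + 1.6 · (glucose − 100)/100
= 130 + 1.6 · (733 − 100)/100
= 130 + 10.1
= 140.1 mmol/L

140 mmol/L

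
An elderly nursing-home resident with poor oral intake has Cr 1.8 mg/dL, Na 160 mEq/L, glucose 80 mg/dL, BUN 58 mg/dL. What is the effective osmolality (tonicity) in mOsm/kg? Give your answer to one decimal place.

Effective osmolality excludes urea (freely permeant across cell membranes):
2·Na + glucose/18
= 2·160 + 80/18
= 320 + 4.44
= 324.44 mOsm/kg

324.4 mOsm/kg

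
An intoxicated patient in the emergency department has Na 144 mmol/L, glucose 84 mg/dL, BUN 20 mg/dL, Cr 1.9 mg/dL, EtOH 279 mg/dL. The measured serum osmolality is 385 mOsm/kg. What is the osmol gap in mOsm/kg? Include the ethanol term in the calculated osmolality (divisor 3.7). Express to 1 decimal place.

9.8 mOsm/kg

Calculated osmolality = 2·Na + glucose/18 + BUN/2.8 + ethanol/3.7
= 2·144 + 84/18 + 20/2.8 + 279/3.7
= 288 + 4.67 + 7.14 + 75.41
= 375.22 mOsm/kg ≈ 375.2 mOsm/kg
Osmolar gap = measured − calculated = 385 − 375.2 = 9.8 mOsm/kg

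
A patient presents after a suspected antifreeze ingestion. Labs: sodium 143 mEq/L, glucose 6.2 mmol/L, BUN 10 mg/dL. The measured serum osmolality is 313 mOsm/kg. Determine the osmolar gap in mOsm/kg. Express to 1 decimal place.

17.2 mOsm/kg

Calculated osmolality = 2·Na + glucose + BUN/2.8
= 2·143 + 6.2 + 10/2.8
= 286 + 6.20 + 3.57
= 295.77 mOsm/kg ≈ 295.8 mOsm/kg
Osmolar gap = measured − calculated = 313 − 295.8 = 17.2 mOsm/kg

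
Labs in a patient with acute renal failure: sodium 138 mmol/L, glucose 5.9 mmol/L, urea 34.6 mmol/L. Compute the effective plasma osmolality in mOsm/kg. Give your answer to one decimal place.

Effective osmolality excludes urea (freely permeant across cell membranes):
2·Na + glucose
= 2·138 + 5.9
= 276 + 5.9
= 281.9 mOsm/kg

281.9 mOsm/kg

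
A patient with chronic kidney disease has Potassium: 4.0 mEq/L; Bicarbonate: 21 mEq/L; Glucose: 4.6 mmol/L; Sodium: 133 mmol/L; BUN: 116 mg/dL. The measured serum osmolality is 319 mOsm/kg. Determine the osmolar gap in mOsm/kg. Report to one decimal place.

7.0 mOsm/kg

Calculated osmolality = 2·Na + glucose + BUN/2.8
= 2·133 + 4.6 + 116/2.8
= 266 + 4.60 + 41.43
= 312.03 mOsm/kg ≈ 312.0 mOsm/kg
Osmolar gap = measured − calculated = 319 − 312.0 = 7.0 mOsm/kg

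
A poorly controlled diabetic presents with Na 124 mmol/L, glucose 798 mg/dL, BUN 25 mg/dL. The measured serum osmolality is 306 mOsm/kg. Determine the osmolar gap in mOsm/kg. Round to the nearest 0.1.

Calculated osmolality = 2·Na + glucose/18 + BUN/2.8
= 2·124 + 798/18 + 25/2.8
= 248 + 44.33 + 8.93
= 301.26 mOsm/kg ≈ 301.3 mOsm/kg
Osmolar gap = measured − calculated = 306 − 301.3 = 4.7 mOsm/kg

4.7 mOsm/kg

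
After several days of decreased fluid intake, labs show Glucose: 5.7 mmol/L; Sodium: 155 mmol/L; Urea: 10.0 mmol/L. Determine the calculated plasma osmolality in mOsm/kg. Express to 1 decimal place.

Calculated osmolality = 2·Na + glucose + urea
= 2·155 + 5.7 + 10
= 310 + 5.70 + 10
= 325.7 mOsm/kg

325.7 mOsm/kg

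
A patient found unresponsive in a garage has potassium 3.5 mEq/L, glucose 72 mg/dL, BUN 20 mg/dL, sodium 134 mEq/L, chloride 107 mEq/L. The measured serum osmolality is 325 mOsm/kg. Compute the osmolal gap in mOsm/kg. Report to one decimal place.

Calculated osmolality = 2·Na + glucose/18 + BUN/2.8
= 2·134 + 72/18 + 20/2.8
= 268 + 4 + 7.14
= 279.14 mOsm/kg ≈ 279.1 mOsm/kg
Osmolar gap = measured − calculated = 325 − 279.1 = 45.9 mOsm/kg

45.9 mOsm/kg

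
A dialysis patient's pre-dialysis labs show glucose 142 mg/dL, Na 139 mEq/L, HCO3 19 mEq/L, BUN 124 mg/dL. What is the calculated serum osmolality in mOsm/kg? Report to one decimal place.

330.2 mOsm/kg

Calculated osmolality = 2·Na + glucose/18 + BUN/2.8
= 2·139 + 142/18 + 124/2.8
= 278 + 7.89 + 44.29
= 330.18 mOsm/kg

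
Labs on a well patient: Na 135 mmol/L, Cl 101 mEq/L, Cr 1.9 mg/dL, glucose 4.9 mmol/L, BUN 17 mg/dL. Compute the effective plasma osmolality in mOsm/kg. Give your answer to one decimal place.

Effective osmolality excludes urea (freely permeant across cell membranes):
2·Na + glucose
= 2·135 + 4.9
= 270 + 4.9
= 274.9 mOsm/kg

274.9 mOsm/kg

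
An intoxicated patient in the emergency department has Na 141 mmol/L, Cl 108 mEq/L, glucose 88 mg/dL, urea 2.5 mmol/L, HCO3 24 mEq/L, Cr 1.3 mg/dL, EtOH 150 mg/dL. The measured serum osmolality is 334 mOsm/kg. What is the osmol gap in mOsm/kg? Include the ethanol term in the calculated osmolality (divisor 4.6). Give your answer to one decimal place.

12.0 mOsm/kg

Calculated osmolality = 2·Na + glucose/18 + urea + ethanol/4.6
= 2·141 + 88/18 + 2.5 + 150/4.6
= 282 + 4.89 + 2.50 + 32.61
= 322 mOsm/kg ≈ 322.0 mOsm/kg
Osmolar gap = measured − calculated = 334 − 322.0 = 12.0 mOsm/kg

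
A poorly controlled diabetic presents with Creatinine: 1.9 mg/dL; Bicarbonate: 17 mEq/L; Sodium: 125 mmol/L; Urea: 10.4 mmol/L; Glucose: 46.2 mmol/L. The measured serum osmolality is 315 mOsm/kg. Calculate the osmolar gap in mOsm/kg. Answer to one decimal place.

Calculated osmolality = 2·Na + glucose + urea
= 2·125 + 46.2 + 10.4
= 250 + 46.20 + 10.40
= 306.6 mOsm/kg ≈ 306.6 mOsm/kg
Osmolar gap = measured − calculated = 315 − 306.6 = 8.4 mOsm/kg

8.4 mOsm/kg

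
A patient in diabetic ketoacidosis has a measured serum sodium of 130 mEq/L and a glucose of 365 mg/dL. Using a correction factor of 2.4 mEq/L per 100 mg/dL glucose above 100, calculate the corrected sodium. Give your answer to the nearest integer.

Corrected Na = measured Na + 2.4 · (glucose − 100)/100
= 130 + 2.4 · (365 − 100)/100
= 130 + 6.4
= 136.4 mEq/L

136 mEq/L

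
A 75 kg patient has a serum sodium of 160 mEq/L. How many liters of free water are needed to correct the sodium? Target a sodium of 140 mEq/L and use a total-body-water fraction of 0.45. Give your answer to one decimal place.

4.8 L

TBW = 0.45 · 75 = 33.75 L
Free water deficit = TBW · (Na/140 − 1)
= 33.75 · (160/140 − 1)
= 33.75 · 0.1429
= 4.82 L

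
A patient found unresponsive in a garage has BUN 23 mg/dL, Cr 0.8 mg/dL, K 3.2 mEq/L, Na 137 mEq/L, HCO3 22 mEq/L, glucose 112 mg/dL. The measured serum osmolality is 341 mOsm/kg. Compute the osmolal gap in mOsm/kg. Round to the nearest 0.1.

52.6 mOsm/kg

Calculated osmolality = 2·Na + glucose/18 + BUN/2.8
= 2·137 + 112/18 + 23/2.8
= 274 + 6.22 + 8.21
= 288.43 mOsm/kg ≈ 288.4 mOsm/kg
Osmolar gap = measured − calculated = 341 − 288.4 = 52.6 mOsm/kg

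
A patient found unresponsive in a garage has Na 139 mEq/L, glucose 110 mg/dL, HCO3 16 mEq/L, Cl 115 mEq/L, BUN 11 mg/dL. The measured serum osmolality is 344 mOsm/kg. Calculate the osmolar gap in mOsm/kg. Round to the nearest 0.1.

Calculated osmolality = 2·Na + glucose/18 + BUN/2.8
= 2·139 + 110/18 + 11/2.8
= 278 + 6.11 + 3.93
= 288.04 mOsm/kg ≈ 288.0 mOsm/kg
Osmolar gap = measured − calculated = 344 − 288.0 = 56.0 mOsm/kg

56.0 mOsm/kg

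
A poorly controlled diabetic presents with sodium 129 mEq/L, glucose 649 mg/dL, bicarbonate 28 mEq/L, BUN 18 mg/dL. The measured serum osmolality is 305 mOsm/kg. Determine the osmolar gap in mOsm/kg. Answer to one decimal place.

Calculated osmolality = 2·Na + glucose/18 + BUN/2.8
= 2·129 + 649/18 + 18/2.8
= 258 + 36.06 + 6.43
= 300.49 mOsm/kg ≈ 300.5 mOsm/kg
Osmolar gap = measured − calculated = 305 − 300.5 = 4.5 mOsm/kg

4.5 mOsm/kg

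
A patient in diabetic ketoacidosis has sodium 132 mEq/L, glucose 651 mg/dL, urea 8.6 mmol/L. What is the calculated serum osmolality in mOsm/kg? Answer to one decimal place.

308.8 mOsm/kg

Calculated osmolality = 2·Na + glucose/18 + urea
= 2·132 + 651/18 + 8.6
= 264 + 36.17 + 8.60
= 308.77 mOsm/kg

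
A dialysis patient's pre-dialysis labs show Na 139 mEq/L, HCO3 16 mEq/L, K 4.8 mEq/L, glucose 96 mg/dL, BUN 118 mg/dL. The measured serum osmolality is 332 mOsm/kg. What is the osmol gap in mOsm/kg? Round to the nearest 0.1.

Calculated osmolality = 2·Na + glucose/18 + BUN/2.8
= 2·139 + 96/18 + 118/2.8
= 278 + 5.33 + 42.14
= 325.47 mOsm/kg ≈ 325.5 mOsm/kg
Osmolar gap = measured − calculated = 332 − 325.5 = 6.5 mOsm/kg

6.5 mOsm/kg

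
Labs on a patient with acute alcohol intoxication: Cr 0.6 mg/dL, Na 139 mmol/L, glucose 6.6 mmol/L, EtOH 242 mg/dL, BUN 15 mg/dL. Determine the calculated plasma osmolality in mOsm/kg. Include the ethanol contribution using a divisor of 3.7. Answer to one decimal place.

355.4 mOsm/kg

Calculated osmolality = 2·Na + glucose + BUN/2.8 + ethanol/3.7
= 2·139 + 6.6 + 15/2.8 + 242/3.7
= 278 + 6.60 + 5.36 + 65.41
= 355.37 mOsm/kg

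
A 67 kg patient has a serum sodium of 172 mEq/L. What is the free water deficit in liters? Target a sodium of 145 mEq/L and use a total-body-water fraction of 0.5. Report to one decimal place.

TBW = 0.5 · 67 = 33.5 L
Free water deficit = TBW · (Na/145 − 1)
= 33.5 · (172/145 − 1)
= 33.5 · 0.1862
= 6.24 L

6.2 L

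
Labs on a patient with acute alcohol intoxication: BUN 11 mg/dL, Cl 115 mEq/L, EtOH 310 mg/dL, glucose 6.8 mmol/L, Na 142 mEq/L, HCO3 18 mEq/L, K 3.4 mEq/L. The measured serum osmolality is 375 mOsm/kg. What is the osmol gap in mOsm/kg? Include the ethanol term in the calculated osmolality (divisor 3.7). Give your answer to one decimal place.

-3.5 mOsm/kg

Calculated osmolality = 2·Na + glucose + BUN/2.8 + ethanol/3.7
= 2·142 + 6.8 + 11/2.8 + 310/3.7
= 284 + 6.80 + 3.93 + 83.78
= 378.51 mOsm/kg ≈ 378.5 mOsm/kg
Osmolar gap = measured − calculated = 375 − 378.5 = -3.5 mOsm/kg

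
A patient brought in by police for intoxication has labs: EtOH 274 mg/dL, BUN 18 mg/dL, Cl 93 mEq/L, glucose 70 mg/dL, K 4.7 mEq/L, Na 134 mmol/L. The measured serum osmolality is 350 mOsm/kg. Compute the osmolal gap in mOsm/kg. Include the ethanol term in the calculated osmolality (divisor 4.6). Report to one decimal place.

12.1 mOsm/kg

Calculated osmolality = 2·Na + glucose/18 + BUN/2.8 + ethanol/4.6
= 2·134 + 70/18 + 18/2.8 + 274/4.6
= 268 + 3.89 + 6.43 + 59.57
= 337.89 mOsm/kg ≈ 337.9 mOsm/kg
Osmolar gap = measured − calculated = 350 − 337.9 = 12.1 mOsm/kg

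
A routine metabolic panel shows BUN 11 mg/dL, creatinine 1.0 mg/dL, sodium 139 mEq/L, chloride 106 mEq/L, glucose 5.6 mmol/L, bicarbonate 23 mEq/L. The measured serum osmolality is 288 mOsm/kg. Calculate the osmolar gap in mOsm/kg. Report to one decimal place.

0.5 mOsm/kg

Calculated osmolality = 2·Na + glucose + BUN/2.8
= 2·139 + 5.6 + 11/2.8
= 278 + 5.60 + 3.93
= 287.53 mOsm/kg ≈ 287.5 mOsm/kg
Osmolar gap = measured − calculated = 288 − 287.5 = 0.5 mOsm/kg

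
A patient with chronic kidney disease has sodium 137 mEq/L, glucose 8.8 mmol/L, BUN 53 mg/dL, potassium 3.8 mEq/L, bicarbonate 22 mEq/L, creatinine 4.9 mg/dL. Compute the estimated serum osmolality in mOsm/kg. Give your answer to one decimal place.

301.7 mOsm/kg

Calculated osmolality = 2·Na + glucose + BUN/2.8
= 2·137 + 8.8 + 53/2.8
= 274 + 8.80 + 18.93
= 301.73 mOsm/kg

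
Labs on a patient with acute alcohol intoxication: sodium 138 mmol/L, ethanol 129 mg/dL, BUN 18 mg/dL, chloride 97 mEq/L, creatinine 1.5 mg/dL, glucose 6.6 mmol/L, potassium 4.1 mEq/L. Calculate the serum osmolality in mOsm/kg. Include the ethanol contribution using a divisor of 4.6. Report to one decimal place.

Calculated osmolality = 2·Na + glucose + BUN/2.8 + ethanol/4.6
= 2·138 + 6.6 + 18/2.8 + 129/4.6
= 276 + 6.60 + 6.43 + 28.04
= 317.07 mOsm/kg

317.1 mOsm/kg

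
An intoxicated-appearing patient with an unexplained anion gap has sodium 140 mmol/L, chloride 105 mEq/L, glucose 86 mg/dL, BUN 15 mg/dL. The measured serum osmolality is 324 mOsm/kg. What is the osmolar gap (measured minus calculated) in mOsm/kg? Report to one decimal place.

Calculated osmolality = 2·Na + glucose/18 + BUN/2.8
= 2·140 + 86/18 + 15/2.8
= 280 + 4.78 + 5.36
= 290.14 mOsm/kg ≈ 290.1 mOsm/kg
Osmolar gap = measured − calculated = 324 − 290.1 = 33.9 mOsm/kg

33.9 mOsm/kg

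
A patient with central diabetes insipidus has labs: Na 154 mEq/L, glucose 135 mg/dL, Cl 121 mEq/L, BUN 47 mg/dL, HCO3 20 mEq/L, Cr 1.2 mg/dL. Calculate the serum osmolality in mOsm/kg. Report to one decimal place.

Calculated osmolality = 2·Na + glucose/18 + BUN/2.8
= 2·154 + 135/18 + 47/2.8
= 308 + 7.50 + 16.79
= 332.29 mOsm/kg

332.3 mOsm/kg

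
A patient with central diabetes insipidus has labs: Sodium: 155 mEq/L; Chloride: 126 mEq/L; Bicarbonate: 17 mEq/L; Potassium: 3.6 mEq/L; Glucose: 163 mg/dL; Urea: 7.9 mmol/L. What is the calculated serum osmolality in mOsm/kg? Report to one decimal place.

Calculated osmolality = 2·Na + glucose/18 + urea
= 2·155 + 163/18 + 7.9
= 310 + 9.06 + 7.90
= 326.96 mOsm/kg

327.0 mOsm/kg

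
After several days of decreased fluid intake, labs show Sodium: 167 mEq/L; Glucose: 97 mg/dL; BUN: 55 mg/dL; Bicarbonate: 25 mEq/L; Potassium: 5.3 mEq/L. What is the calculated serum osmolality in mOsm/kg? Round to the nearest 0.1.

Calculated osmolality = 2·Na + glucose/18 + BUN/2.8
= 2·167 + 97/18 + 55/2.8
= 334 + 5.39 + 19.64
= 359.03 mOsm/kg

359.0 mOsm/kg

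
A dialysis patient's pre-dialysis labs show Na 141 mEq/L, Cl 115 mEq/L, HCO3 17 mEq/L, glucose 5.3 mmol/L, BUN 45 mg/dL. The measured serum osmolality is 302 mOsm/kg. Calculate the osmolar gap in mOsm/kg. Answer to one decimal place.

-1.4 mOsm/kg

Calculated osmolality = 2·Na + glucose + BUN/2.8
= 2·141 + 5.3 + 45/2.8
= 282 + 5.30 + 16.07
= 303.37 mOsm/kg ≈ 303.4 mOsm/kg
Osmolar gap = measured − calculated = 302 − 303.4 = -1.4 mOsm/kg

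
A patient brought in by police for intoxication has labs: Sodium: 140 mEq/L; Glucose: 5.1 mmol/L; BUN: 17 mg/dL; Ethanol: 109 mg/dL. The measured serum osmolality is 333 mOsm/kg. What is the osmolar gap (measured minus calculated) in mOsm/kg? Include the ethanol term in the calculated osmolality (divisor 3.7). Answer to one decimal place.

12.4 mOsm/kg

Calculated osmolality = 2·Na + glucose + BUN/2.8 + ethanol/3.7
= 2·140 + 5.1 + 17/2.8 + 109/3.7
= 280 + 5.10 + 6.07 + 29.46
= 320.63 mOsm/kg ≈ 320.6 mOsm/kg
Osmolar gap = measured − calculated = 333 − 320.6 = 12.4 mOsm/kg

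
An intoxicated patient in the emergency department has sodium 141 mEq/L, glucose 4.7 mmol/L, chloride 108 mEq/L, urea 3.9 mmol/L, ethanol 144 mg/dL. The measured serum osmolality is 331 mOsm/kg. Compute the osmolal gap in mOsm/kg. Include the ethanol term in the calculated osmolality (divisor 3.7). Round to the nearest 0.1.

1.5 mOsm/kg

Calculated osmolality = 2·Na + glucose + urea + ethanol/3.7
= 2·141 + 4.7 + 3.9 + 144/3.7
= 282 + 4.70 + 3.90 + 38.92
= 329.52 mOsm/kg ≈ 329.5 mOsm/kg
Osmolar gap = measured − calculated = 331 − 329.5 = 1.5 mOsm/kg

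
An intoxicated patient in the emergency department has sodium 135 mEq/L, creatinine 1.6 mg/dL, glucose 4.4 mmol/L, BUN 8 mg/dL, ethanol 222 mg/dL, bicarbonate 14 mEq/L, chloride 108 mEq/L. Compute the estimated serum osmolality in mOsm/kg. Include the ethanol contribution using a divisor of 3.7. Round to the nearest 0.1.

337.3 mOsm/kg

Calculated osmolality = 2·Na + glucose + BUN/2.8 + ethanol/3.7
= 2·135 + 4.4 + 8/2.8 + 222/3.7
= 270 + 4.40 + 2.86 + 60
= 337.26 mOsm/kg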